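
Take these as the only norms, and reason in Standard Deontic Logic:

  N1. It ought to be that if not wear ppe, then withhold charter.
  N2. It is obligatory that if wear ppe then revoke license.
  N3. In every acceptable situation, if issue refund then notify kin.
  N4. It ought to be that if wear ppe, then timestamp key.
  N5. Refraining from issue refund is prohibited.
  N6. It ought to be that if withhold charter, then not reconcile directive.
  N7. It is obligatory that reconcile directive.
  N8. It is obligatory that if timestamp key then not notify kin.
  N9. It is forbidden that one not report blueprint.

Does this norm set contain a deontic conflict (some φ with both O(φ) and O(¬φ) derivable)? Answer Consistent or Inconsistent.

Inconsistent

Premise 5, F(¬issue_refund), is equivalent to O(issue_refund).
With premise 3, O(issue_refund → notify_kin), the K-axiom yields O(notify_kin).
The contrapositive of premise 8 (O(timestamp_key → ¬notify_kin)) is O(notify_kin → ¬timestamp_key), and O(notify_kin) is already established, so O(¬timestamp_key).
Premise 4, O(wear_ppe → timestamp_key), contraposes to O(¬timestamp_key → ¬wear_ppe); with O(¬timestamp_key) we get O(¬wear_ppe).
Applying K to premise 1 (O(¬wear_ppe → withhold_charter)) and O(¬wear_ppe) yields O(withhold_charter).
Premise 6 is O(withhold_charter → ¬reconcile_directive); since O(withhold_charter), deontic closure gives O(¬reconcile_directive).
Yet premise 7 states O(reconcile_directive).
We now have both O(¬reconcile_directive) and O(reconcile_directive) — reconcile_directive is simultaneously obligatory and forbidden, violating the D-axiom.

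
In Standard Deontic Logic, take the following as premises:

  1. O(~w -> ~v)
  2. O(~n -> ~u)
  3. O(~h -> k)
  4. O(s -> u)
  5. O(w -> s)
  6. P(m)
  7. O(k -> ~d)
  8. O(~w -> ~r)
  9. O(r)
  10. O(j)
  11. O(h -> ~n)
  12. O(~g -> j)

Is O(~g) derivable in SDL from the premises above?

Premise 12 is O(~g -> j); even if O(j) held, inferring O(~g) would be affirming the consequent — invalid.
No other premise forces O(~g). An ideal world satisfying every premise can still have ~g false, so O(~g) is not derivable.

No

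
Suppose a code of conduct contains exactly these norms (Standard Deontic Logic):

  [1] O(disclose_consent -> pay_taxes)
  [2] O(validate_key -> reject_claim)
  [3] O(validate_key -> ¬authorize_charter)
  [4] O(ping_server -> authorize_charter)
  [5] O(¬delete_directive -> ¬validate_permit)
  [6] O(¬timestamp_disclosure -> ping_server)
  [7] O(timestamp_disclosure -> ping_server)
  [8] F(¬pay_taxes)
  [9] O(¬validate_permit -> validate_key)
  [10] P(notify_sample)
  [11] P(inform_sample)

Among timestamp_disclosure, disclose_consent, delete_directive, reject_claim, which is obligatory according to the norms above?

Premises 6 and 7 cover both cases: O(¬timestamp_disclosure -> ping_server) and O(timestamp_disclosure -> ping_server). Since ¬timestamp_disclosure ∨ timestamp_disclosure is a tautology, O(ping_server) follows.
From O(ping_server) and premise 4, O(ping_server -> authorize_charter), we obtain O(authorize_charter).
Premise 3 is O(validate_key -> ¬authorize_charter); contrapositively O(authorize_charter -> ¬validate_key). Since O(authorize_charter) holds, K gives O(¬validate_key).
Premise 9, O(¬validate_permit -> validate_key), contraposes to O(¬validate_key -> validate_permit); with O(¬validate_key) we get O(validate_permit).
The contrapositive of premise 5 (O(¬delete_directive -> ¬validate_permit)) is O(validate_permit -> delete_directive), and O(validate_permit) is already established, so O(delete_directive).
So O(delete_directive) holds — delete_directive is obligatory. None of the other listed options is made obligatory by any chain of premises.

delete_directive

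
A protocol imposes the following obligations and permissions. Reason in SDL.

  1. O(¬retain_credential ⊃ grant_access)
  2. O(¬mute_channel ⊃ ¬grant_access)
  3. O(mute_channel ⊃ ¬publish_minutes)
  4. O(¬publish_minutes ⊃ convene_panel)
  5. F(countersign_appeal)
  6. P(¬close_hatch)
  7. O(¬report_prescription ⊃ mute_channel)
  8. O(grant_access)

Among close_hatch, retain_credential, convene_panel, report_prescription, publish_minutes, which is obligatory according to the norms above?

convene_panel

Premise 8 states O(grant_access) outright.
Premise 2 is O(¬mute_channel ⊃ ¬grant_access); contrapositively O(grant_access ⊃ mute_channel). Since O(grant_access) holds, K gives O(mute_channel).
From O(mute_channel) and premise 3, O(mute_channel ⊃ ¬publish_minutes), we obtain O(¬publish_minutes).
From O(¬publish_minutes) and premise 4, O(¬publish_minutes ⊃ convene_panel), we obtain O(convene_panel).
So O(convene_panel) holds — convene_panel is obligatory. None of the other listed options is made obligatory by any chain of premises.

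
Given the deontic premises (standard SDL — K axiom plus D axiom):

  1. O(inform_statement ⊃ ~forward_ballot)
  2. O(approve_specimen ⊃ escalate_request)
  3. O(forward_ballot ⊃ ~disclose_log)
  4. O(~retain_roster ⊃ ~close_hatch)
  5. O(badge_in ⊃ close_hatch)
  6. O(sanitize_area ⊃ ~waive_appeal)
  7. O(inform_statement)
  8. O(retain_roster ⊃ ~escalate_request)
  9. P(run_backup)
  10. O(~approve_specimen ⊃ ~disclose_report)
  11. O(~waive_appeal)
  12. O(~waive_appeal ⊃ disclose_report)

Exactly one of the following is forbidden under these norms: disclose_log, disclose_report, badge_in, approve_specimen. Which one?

badge_in

From premise 11 we have O(~waive_appeal).
With premise 12, O(~waive_appeal ⊃ disclose_report), the K-axiom yields O(disclose_report).
Premise 10 is O(~approve_specimen ⊃ ~disclose_report); contrapositively O(disclose_report ⊃ approve_specimen). Since O(disclose_report) holds, K gives O(approve_specimen).
Premise 2 is O(approve_specimen ⊃ escalate_request); since O(approve_specimen), deontic closure gives O(escalate_request).
The contrapositive of premise 8 (O(retain_roster ⊃ ~escalate_request)) is O(escalate_request ⊃ ~retain_roster), and O(escalate_request) is already established, so O(~retain_roster).
Premise 4 is O(~retain_roster ⊃ ~close_hatch); since O(~retain_roster), deontic closure gives O(~close_hatch).
The contrapositive of premise 5 (O(badge_in ⊃ close_hatch)) is O(~close_hatch ⊃ ~badge_in), and O(~close_hatch) is already established, so O(~badge_in).
So O(~badge_in) holds, i.e. badge_in is forbidden. None of the other listed options is forbidden under the premises.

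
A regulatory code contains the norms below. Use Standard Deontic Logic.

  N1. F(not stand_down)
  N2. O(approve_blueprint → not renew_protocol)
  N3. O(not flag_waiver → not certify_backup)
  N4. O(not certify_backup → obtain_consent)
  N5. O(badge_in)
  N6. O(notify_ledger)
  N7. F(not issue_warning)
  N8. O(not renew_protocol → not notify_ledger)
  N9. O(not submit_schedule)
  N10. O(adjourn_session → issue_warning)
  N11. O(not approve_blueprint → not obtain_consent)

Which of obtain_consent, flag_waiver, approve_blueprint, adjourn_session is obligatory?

flag_waiver

Premise 6 gives O(notify_ledger).
Premise 8, O(not renew_protocol → not notify_ledger), contraposes to O(notify_ledger → renew_protocol); with O(notify_ledger) we get O(renew_protocol).
The contrapositive of premise 2 (O(approve_blueprint → not renew_protocol)) is O(renew_protocol → not approve_blueprint), and O(renew_protocol) is already established, so O(not approve_blueprint).
With premise 11, O(not approve_blueprint → not obtain_consent), the K-axiom yields O(not obtain_consent).
Premise 4, O(not certify_backup → obtain_consent), contraposes to O(not obtain_consent → certify_backup); with O(not obtain_consent) we get O(certify_backup).
Premise 3 is O(not flag_waiver → not certify_backup); contrapositively O(certify_backup → flag_waiver). Since O(certify_backup) holds, K gives O(flag_waiver).
So O(flag_waiver) holds — flag_waiver is obligatory. None of the other listed options is made obligatory by any chain of premises.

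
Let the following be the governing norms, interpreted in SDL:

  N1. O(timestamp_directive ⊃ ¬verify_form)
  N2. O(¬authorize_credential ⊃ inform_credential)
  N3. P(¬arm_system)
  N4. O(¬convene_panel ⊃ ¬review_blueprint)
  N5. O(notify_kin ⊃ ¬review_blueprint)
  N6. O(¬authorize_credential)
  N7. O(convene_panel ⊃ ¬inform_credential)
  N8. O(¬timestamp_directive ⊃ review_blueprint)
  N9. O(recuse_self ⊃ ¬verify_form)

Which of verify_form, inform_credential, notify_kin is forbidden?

verify_form

Premise 6 states O(¬authorize_credential) outright.
From O(¬authorize_credential) and premise 2, O(¬authorize_credential ⊃ inform_credential), we obtain O(inform_credential).
Premise 7, O(convene_panel ⊃ ¬inform_credential), contraposes to O(inform_credential ⊃ ¬convene_panel); with O(inform_credential) we get O(¬convene_panel).
With premise 4, O(¬convene_panel ⊃ ¬review_blueprint), the K-axiom yields O(¬review_blueprint).
Premise 8, O(¬timestamp_directive ⊃ review_blueprint), contraposes to O(¬review_blueprint ⊃ timestamp_directive); with O(¬review_blueprint) we get O(timestamp_directive).
With premise 1, O(timestamp_directive ⊃ ¬verify_form), the K-axiom yields O(¬verify_form).
So O(¬verify_form) holds, i.e. verify_form is forbidden. None of the other listed options is forbidden under the premises.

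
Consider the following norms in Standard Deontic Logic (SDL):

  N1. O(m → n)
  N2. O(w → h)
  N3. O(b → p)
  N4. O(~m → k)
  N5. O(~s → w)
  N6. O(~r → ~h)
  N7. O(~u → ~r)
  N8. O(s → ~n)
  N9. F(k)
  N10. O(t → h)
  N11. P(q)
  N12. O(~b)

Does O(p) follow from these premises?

No

Premise 3 is O(b → p), but O(b) is not derivable from the premises, so it does not yield O(p).
No other premise forces O(p). An ideal world satisfying every premise can still have p false, so O(p) is not derivable.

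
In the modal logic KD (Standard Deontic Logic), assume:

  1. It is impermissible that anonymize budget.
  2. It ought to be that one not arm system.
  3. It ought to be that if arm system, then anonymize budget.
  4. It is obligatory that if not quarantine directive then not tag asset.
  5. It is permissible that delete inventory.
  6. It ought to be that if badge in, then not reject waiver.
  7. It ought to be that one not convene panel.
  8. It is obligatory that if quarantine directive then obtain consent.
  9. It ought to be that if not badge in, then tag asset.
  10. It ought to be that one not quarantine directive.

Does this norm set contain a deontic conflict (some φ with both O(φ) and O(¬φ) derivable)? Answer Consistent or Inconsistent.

Consistent

Premise 3 is O(arm_system → anonymize_budget), but O(arm_system) is not derivable from the premises, so it does not yield O(anonymize_budget).
So O(anonymize_budget) is not derivable, and the apparent clash with O(¬anonymize_budget) does not arise.
A world satisfying every obligation exists (e.g. anonymize_budget=false, arm_system=false, badge_in=true, convene_panel=false, delete_inventory=false, obtain_consent=false, quarantine_directive=false, reject_waiver=false, tag_asset=false); no atom is both obligatory and forbidden, so the set is consistent.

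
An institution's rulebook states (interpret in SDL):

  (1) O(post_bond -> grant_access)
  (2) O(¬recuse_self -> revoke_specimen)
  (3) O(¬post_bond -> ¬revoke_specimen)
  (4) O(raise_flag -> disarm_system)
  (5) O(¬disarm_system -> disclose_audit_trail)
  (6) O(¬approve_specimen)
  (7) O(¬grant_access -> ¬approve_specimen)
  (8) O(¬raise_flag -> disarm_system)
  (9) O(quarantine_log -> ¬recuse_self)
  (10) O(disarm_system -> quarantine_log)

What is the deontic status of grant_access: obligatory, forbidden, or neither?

Premises 8 and 4 are O(¬raise_flag -> disarm_system) and O(raise_flag -> disarm_system); every ideal world satisfies ¬raise_flag or raise_flag, so in either case disarm_system holds — hence O(disarm_system).
With premise 10, O(disarm_system -> quarantine_log), the K-axiom yields O(quarantine_log).
Applying K to premise 9 (O(quarantine_log -> ¬recuse_self)) and O(quarantine_log) yields O(¬recuse_self).
Premise 2 is O(¬recuse_self -> revoke_specimen); since O(¬recuse_self), deontic closure gives O(revoke_specimen).
Premise 3 is O(¬post_bond -> ¬revoke_specimen); contrapositively O(revoke_specimen -> post_bond). Since O(revoke_specimen) holds, K gives O(post_bond).
With premise 1, O(post_bond -> grant_access), the K-axiom yields O(grant_access).
Premises 5, 6, 7 do not contribute to this derivation.
Hence grant_access is obligatory.

Obligatory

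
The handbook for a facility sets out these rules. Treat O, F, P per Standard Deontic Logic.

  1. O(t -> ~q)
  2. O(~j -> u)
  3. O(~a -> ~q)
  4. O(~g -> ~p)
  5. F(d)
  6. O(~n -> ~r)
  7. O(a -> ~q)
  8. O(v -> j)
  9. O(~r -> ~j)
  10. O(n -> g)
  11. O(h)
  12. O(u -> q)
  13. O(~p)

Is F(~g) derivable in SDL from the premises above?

Premises 7 and 3 cover both cases: O(a -> ~q) and O(~a -> ~q). Since a ∨ ~a is a tautology, O(~q) follows.
Premise 12, O(u -> q), contraposes to O(~q -> ~u); with O(~q) we get O(~u).
The contrapositive of premise 2 (O(~j -> u)) is O(~u -> j), and O(~u) is already established, so O(j).
Premise 9 is O(~r -> ~j); contrapositively O(j -> r). Since O(j) holds, K gives O(r).
Premise 6 is O(~n -> ~r); contrapositively O(r -> n). Since O(r) holds, K gives O(n).
From O(n) and premise 10, O(n -> g), we obtain O(g).
Premises 1, 4, 5, 8, 11, 13 do not contribute to this derivation.
So O(g) holds, i.e. F(~g). The claim follows.

Yes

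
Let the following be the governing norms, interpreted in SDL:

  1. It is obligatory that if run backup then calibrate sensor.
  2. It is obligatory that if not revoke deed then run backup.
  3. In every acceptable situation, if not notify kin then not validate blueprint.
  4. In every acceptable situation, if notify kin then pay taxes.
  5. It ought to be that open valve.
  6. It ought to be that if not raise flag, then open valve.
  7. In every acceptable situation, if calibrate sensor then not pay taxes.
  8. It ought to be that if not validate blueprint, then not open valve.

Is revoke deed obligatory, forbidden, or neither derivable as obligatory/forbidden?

Obligatory

Premise 5 gives O(open_valve).
The contrapositive of premise 8 (O(¬validate_blueprint → ¬open_valve)) is O(open_valve → validate_blueprint), and O(open_valve) is already established, so O(validate_blueprint).
The contrapositive of premise 3 (O(¬notify_kin → ¬validate_blueprint)) is O(validate_blueprint → notify_kin), and O(validate_blueprint) is already established, so O(notify_kin).
Premise 4 is O(notify_kin → pay_taxes); since O(notify_kin), deontic closure gives O(pay_taxes).
The contrapositive of premise 7 (O(calibrate_sensor → ¬pay_taxes)) is O(pay_taxes → ¬calibrate_sensor), and O(pay_taxes) is already established, so O(¬calibrate_sensor).
The contrapositive of premise 1 (O(run_backup → calibrate_sensor)) is O(¬calibrate_sensor → ¬run_backup), and O(¬calibrate_sensor) is already established, so O(¬run_backup).
Premise 2 is O(¬revoke_deed → run_backup); contrapositively O(¬run_backup → revoke_deed). Since O(¬run_backup) holds, K gives O(revoke_deed).
Premise 6 does not contribute to this derivation.
Hence revoke_deed is obligatory.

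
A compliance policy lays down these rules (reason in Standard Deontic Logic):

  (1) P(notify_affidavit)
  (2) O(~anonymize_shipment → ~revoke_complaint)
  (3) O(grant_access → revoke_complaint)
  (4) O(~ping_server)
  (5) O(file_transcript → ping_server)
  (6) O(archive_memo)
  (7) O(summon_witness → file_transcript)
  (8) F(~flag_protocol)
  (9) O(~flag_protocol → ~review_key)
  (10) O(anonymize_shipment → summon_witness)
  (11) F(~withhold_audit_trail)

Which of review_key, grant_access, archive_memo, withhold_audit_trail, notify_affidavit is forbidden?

grant_access

Premise 4 states O(~ping_server) outright.
Premise 5, O(file_transcript → ping_server), contraposes to O(~ping_server → ~file_transcript); with O(~ping_server) we get O(~file_transcript).
The contrapositive of premise 7 (O(summon_witness → file_transcript)) is O(~file_transcript → ~summon_witness), and O(~file_transcript) is already established, so O(~summon_witness).
Premise 10, O(anonymize_shipment → summon_witness), contraposes to O(~summon_witness → ~anonymize_shipment); with O(~summon_witness) we get O(~anonymize_shipment).
Applying K to premise 2 (O(~anonymize_shipment → ~revoke_complaint)) and O(~anonymize_shipment) yields O(~revoke_complaint).
Premise 3, O(grant_access → revoke_complaint), contraposes to O(~revoke_complaint → ~grant_access); with O(~revoke_complaint) we get O(~grant_access).
So O(~grant_access) holds, i.e. grant_access is forbidden. None of the other listed options is forbidden under the premises.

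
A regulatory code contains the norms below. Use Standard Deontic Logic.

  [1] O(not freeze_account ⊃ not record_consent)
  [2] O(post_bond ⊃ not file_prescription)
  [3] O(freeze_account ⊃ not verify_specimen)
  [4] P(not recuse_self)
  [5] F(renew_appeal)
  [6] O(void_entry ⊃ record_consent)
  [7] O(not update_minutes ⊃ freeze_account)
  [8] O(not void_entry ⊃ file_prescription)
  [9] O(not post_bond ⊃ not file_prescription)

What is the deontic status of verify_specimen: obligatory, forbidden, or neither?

Premises 9 and 2 are O(not post_bond ⊃ not file_prescription) and O(post_bond ⊃ not file_prescription); every ideal world satisfies not post_bond or post_bond, so in either case not file_prescription holds — hence O(not file_prescription).
The contrapositive of premise 8 (O(not void_entry ⊃ file_prescription)) is O(not file_prescription ⊃ void_entry), and O(not file_prescription) is already established, so O(void_entry).
From O(void_entry) and premise 6, O(void_entry ⊃ record_consent), we obtain O(record_consent).
Premise 1 is O(not freeze_account ⊃ not record_consent); contrapositively O(record_consent ⊃ freeze_account). Since O(record_consent) holds, K gives O(freeze_account).
With premise 3, O(freeze_account ⊃ not verify_specimen), the K-axiom yields O(not verify_specimen).
Premises 4, 5, 7 do not contribute to this derivation.
Thus O(not verify_specimen), which is F(verify_specimen): verify_specimen is forbidden.

Forbidden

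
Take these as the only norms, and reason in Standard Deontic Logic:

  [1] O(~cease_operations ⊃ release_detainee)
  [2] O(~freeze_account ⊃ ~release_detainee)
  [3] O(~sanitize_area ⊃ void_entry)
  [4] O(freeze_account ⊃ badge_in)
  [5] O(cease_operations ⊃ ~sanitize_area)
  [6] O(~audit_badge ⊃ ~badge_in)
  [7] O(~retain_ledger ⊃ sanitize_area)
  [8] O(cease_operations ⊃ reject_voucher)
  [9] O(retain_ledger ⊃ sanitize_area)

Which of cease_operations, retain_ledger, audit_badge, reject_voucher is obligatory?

By case analysis on ~retain_ledger: premise 7 gives O(~retain_ledger ⊃ sanitize_area) and premise 9 gives O(retain_ledger ⊃ sanitize_area), so O(sanitize_area) either way.
Premise 5, O(cease_operations ⊃ ~sanitize_area), contraposes to O(sanitize_area ⊃ ~cease_operations); with O(sanitize_area) we get O(~cease_operations).
Applying K to premise 1 (O(~cease_operations ⊃ release_detainee)) and O(~cease_operations) yields O(release_detainee).
Premise 2, O(~freeze_account ⊃ ~release_detainee), contraposes to O(release_detainee ⊃ freeze_account); with O(release_detainee) we get O(freeze_account).
Applying K to premise 4 (O(freeze_account ⊃ badge_in)) and O(freeze_account) yields O(badge_in).
Premise 6, O(~audit_badge ⊃ ~badge_in), contraposes to O(badge_in ⊃ audit_badge); with O(badge_in) we get O(audit_badge).
So O(audit_badge) holds — audit_badge is obligatory. None of the other listed options is made obligatory by any chain of premises.

audit_badge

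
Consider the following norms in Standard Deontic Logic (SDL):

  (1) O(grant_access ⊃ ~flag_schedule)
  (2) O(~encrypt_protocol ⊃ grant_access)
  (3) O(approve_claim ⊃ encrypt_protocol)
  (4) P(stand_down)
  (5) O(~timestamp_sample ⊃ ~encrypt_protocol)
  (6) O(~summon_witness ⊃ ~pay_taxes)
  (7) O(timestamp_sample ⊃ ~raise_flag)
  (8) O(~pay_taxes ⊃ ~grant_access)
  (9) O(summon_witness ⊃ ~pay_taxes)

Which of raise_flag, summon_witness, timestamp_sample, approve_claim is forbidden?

raise_flag

By case analysis on summon_witness: premise 9 gives O(summon_witness ⊃ ~pay_taxes) and premise 6 gives O(~summon_witness ⊃ ~pay_taxes), so O(~pay_taxes) either way.
Applying K to premise 8 (O(~pay_taxes ⊃ ~grant_access)) and O(~pay_taxes) yields O(~grant_access).
Premise 2 is O(~encrypt_protocol ⊃ grant_access); contrapositively O(~grant_access ⊃ encrypt_protocol). Since O(~grant_access) holds, K gives O(encrypt_protocol).
Premise 5, O(~timestamp_sample ⊃ ~encrypt_protocol), contraposes to O(encrypt_protocol ⊃ timestamp_sample); with O(encrypt_protocol) we get O(timestamp_sample).
Applying K to premise 7 (O(timestamp_sample ⊃ ~raise_flag)) and O(timestamp_sample) yields O(~raise_flag).
So O(~raise_flag) holds, i.e. raise_flag is forbidden. None of the other listed options is forbidden under the premises.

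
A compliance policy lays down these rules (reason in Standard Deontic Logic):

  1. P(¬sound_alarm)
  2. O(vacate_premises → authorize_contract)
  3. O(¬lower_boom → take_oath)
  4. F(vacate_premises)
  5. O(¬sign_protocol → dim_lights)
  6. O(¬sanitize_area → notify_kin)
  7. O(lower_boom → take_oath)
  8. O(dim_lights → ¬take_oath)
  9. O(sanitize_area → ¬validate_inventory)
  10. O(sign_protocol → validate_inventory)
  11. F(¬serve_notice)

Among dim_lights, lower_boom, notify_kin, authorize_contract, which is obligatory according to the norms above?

Premises 3 and 7 cover both cases: O(¬lower_boom → take_oath) and O(lower_boom → take_oath). Since ¬lower_boom ∨ lower_boom is a tautology, O(take_oath) follows.
The contrapositive of premise 8 (O(dim_lights → ¬take_oath)) is O(take_oath → ¬dim_lights), and O(take_oath) is already established, so O(¬dim_lights).
Premise 5, O(¬sign_protocol → dim_lights), contraposes to O(¬dim_lights → sign_protocol); with O(¬dim_lights) we get O(sign_protocol).
Premise 10 is O(sign_protocol → validate_inventory); since O(sign_protocol), deontic closure gives O(validate_inventory).
Premise 9 is O(sanitize_area → ¬validate_inventory); contrapositively O(validate_inventory → ¬sanitize_area). Since O(validate_inventory) holds, K gives O(¬sanitize_area).
With premise 6, O(¬sanitize_area → notify_kin), the K-axiom yields O(notify_kin).
So O(notify_kin) holds — notify_kin is obligatory. None of the other listed options is made obligatory by any chain of premises.

notify_kin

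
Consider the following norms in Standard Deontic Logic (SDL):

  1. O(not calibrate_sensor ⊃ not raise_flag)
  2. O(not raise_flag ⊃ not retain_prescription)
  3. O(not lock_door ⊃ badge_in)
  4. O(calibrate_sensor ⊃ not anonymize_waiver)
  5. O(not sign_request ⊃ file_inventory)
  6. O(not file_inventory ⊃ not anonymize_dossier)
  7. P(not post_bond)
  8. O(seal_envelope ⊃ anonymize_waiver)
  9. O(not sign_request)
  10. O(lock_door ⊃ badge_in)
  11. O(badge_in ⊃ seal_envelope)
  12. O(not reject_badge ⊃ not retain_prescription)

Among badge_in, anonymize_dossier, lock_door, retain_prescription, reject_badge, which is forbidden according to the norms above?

retain_prescription

By case analysis on lock_door: premise 10 gives O(lock_door ⊃ badge_in) and premise 3 gives O(not lock_door ⊃ badge_in), so O(badge_in) either way.
Applying K to premise 11 (O(badge_in ⊃ seal_envelope)) and O(badge_in) yields O(seal_envelope).
With premise 8, O(seal_envelope ⊃ anonymize_waiver), the K-axiom yields O(anonymize_waiver).
The contrapositive of premise 4 (O(calibrate_sensor ⊃ not anonymize_waiver)) is O(anonymize_waiver ⊃ not calibrate_sensor), and O(anonymize_waiver) is already established, so O(not calibrate_sensor).
With premise 1, O(not calibrate_sensor ⊃ not raise_flag), the K-axiom yields O(not raise_flag).
Applying K to premise 2 (O(not raise_flag ⊃ not retain_prescription)) and O(not raise_flag) yields O(not retain_prescription).
So O(not retain_prescription) holds, i.e. retain_prescription is forbidden. None of the other listed options is forbidden under the premises.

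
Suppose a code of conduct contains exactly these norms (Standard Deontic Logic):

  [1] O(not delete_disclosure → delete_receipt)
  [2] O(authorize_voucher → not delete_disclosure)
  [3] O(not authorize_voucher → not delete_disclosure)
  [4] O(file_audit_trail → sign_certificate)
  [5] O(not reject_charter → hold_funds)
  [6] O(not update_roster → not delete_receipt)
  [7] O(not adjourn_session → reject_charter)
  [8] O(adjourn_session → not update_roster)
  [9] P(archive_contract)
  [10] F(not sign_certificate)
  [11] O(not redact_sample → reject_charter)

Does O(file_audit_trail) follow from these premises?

No

Premise 4 is O(file_audit_trail → sign_certificate); even if O(sign_certificate) held, inferring O(file_audit_trail) would be affirming the consequent — invalid.
No other premise forces O(file_audit_trail). An ideal world satisfying every premise can still have file_audit_trail false, so O(file_audit_trail) is not derivable.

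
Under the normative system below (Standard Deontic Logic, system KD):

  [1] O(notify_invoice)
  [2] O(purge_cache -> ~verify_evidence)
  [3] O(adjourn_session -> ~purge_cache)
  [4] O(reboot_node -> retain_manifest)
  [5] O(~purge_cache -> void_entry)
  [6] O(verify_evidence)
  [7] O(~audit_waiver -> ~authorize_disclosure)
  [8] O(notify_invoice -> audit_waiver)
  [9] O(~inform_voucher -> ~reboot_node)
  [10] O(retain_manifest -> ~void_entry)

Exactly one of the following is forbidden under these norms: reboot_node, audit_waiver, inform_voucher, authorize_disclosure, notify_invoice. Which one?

reboot_node

Premise 6 states O(verify_evidence) outright.
The contrapositive of premise 2 (O(purge_cache -> ~verify_evidence)) is O(verify_evidence -> ~purge_cache), and O(verify_evidence) is already established, so O(~purge_cache).
From O(~purge_cache) and premise 5, O(~purge_cache -> void_entry), we obtain O(void_entry).
The contrapositive of premise 10 (O(retain_manifest -> ~void_entry)) is O(void_entry -> ~retain_manifest), and O(void_entry) is already established, so O(~retain_manifest).
The contrapositive of premise 4 (O(reboot_node -> retain_manifest)) is O(~retain_manifest -> ~reboot_node), and O(~retain_manifest) is already established, so O(~reboot_node).
So O(~reboot_node) holds, i.e. reboot_node is forbidden. None of the other listed options is forbidden under the premises.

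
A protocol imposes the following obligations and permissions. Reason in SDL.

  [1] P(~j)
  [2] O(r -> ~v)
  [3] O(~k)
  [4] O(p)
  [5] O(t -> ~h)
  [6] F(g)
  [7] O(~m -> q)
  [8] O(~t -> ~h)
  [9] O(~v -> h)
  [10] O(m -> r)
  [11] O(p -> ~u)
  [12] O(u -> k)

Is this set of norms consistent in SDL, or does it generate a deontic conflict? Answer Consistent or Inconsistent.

Consistent

Premise 12 is O(u -> k), but O(u) is not derivable from the premises, so it does not yield O(k).
So O(k) is not derivable, and the apparent clash with O(~k) does not arise.
A world satisfying every obligation exists (e.g. g=false, h=false, j=false, k=false, m=false, p=true, q=true, r=false, t=false, u=false, v=true); no atom is both obligatory and forbidden, so the set is consistent.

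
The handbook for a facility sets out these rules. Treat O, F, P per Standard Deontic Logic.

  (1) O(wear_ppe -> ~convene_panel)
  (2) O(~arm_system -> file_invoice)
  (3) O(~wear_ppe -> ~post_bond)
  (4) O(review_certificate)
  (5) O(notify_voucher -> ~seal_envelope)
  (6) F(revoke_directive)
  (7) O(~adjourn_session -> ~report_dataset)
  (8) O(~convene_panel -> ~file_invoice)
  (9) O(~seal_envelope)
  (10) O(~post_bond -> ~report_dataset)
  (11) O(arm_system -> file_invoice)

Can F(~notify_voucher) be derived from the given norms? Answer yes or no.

Premise 5 is O(notify_voucher -> ~seal_envelope); even if O(~seal_envelope) held, inferring O(notify_voucher) would be affirming the consequent — invalid.
No other premise forces O(notify_voucher). An ideal world satisfying every premise can still have ~notify_voucher true, so F(~notify_voucher) is not derivable.

No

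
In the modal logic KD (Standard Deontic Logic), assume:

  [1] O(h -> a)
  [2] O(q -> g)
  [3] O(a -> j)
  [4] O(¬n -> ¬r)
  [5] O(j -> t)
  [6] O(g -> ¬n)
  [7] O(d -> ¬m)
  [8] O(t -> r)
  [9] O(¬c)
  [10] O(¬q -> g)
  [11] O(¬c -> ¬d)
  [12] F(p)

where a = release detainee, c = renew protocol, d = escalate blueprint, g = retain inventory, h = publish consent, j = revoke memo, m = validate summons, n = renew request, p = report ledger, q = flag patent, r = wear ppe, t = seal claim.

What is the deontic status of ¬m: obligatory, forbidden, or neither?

Neither

Premise 7 is O(d -> ¬m), but O(d) is not derivable from the premises, so it does not yield O(¬m).
No premise or chain of K-axiom applications forces O(¬m), and none forces O(m). So ¬m is neither obligatory nor forbidden under these norms.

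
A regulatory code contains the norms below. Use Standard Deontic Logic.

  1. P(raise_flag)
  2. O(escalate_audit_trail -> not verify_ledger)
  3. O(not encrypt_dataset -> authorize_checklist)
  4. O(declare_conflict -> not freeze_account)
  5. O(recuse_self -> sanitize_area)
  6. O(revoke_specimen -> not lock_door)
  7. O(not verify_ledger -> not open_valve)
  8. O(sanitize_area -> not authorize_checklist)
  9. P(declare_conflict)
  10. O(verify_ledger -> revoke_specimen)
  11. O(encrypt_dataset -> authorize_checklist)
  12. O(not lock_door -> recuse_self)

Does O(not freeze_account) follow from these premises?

No

Premise 4 is O(declare_conflict -> not freeze_account), but O(declare_conflict) is not derivable from the premises (the permission P(declare_conflict) asserts only not O(not declare_conflict), not O(declare_conflict)), so it does not yield O(not freeze_account).
No other premise forces O(not freeze_account). An ideal world satisfying every premise can still have not freeze_account false, so O(not freeze_account) is not derivable.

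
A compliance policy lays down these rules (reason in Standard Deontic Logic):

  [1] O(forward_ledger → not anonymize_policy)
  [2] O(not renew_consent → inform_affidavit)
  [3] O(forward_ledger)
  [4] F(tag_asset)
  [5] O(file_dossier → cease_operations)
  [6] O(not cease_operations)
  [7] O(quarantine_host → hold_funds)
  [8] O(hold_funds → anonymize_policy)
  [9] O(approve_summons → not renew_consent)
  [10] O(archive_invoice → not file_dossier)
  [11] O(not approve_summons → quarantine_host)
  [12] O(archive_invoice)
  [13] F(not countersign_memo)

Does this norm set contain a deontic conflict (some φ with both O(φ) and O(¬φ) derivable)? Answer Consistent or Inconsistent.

Premise 5 is O(file_dossier → cease_operations), but O(file_dossier) is not derivable from the premises, so it does not yield O(cease_operations).
So O(cease_operations) is not derivable, and the apparent clash with O(not cease_operations) does not arise.
A world satisfying every obligation exists (e.g. anonymize_policy=false, approve_summons=true, archive_invoice=true, cease_operations=false, countersign_memo=true, file_dossier=false, forward_ledger=true, hold_funds=false, inform_affidavit=true, quarantine_host=false, renew_consent=false, tag_asset=false); no atom is both obligatory and forbidden, so the set is consistent.

Consistent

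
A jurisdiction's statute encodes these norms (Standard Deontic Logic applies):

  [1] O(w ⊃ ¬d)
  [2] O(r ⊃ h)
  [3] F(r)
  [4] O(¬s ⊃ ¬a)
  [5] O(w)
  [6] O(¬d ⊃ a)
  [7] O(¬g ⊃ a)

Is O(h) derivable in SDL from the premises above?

No

Premise 2 is O(r ⊃ h), but O(r) is not derivable from the premises, so it does not yield O(h).
No other premise forces O(h). An ideal world satisfying every premise can still have h false, so O(h) is not derivable.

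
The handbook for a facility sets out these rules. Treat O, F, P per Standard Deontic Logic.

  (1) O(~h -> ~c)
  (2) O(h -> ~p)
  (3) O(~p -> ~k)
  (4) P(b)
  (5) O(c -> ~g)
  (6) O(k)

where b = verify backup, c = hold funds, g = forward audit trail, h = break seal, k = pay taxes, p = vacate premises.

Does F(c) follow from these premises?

From premise 6 we have O(k).
Premise 3, O(~p -> ~k), contraposes to O(k -> p); with O(k) we get O(p).
Premise 2, O(h -> ~p), contraposes to O(p -> ~h); with O(p) we get O(~h).
Applying K to premise 1 (O(~h -> ~c)) and O(~h) yields O(~c).
Premises 4, 5 do not contribute to this derivation.
So O(~c) holds, i.e. F(c). The claim follows.

Yes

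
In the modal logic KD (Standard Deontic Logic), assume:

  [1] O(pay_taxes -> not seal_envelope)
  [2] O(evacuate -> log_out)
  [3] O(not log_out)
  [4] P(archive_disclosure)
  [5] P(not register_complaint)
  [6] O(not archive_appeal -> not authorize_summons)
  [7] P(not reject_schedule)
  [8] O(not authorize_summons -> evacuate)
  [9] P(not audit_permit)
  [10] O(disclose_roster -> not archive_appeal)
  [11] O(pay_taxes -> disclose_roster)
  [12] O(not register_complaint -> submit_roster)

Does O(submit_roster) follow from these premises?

No

Premise 12 is O(not register_complaint -> submit_roster), but O(not register_complaint) is not derivable from the premises (the permission P(not register_complaint) asserts only not O(register_complaint), not O(not register_complaint)), so it does not yield O(submit_roster).
No other premise forces O(submit_roster). An ideal world satisfying every premise can still have submit_roster false, so O(submit_roster) is not derivable.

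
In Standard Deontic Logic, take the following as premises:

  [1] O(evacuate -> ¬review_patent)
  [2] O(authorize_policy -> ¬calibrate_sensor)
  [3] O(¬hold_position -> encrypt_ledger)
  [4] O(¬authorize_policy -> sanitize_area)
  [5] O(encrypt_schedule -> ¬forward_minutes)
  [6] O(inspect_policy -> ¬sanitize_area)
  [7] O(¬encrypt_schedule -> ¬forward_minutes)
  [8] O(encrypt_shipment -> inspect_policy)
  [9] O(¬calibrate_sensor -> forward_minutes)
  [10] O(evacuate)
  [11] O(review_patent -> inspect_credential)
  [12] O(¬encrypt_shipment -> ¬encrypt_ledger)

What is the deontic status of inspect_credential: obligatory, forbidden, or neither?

Premise 11 is O(review_patent -> inspect_credential), but O(review_patent) is not derivable from the premises, so it does not yield O(inspect_credential).
No premise or chain of K-axiom applications forces O(inspect_credential), and none forces O(¬inspect_credential). So inspect_credential is neither obligatory nor forbidden under these norms.

Neither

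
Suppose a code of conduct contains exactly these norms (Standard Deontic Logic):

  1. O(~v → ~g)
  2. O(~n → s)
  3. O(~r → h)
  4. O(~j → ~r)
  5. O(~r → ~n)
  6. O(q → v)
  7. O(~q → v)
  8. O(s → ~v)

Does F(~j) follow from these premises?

Yes

Premises 6 and 7 are O(q → v) and O(~q → v); every ideal world satisfies q or ~q, so in either case v holds — hence O(v).
Premise 8 is O(s → ~v); contrapositively O(v → ~s). Since O(v) holds, K gives O(~s).
The contrapositive of premise 2 (O(~n → s)) is O(~s → n), and O(~s) is already established, so O(n).
Premise 5 is O(~r → ~n); contrapositively O(n → r). Since O(n) holds, K gives O(r).
The contrapositive of premise 4 (O(~j → ~r)) is O(r → j), and O(r) is already established, so O(j).
Premises 1, 3 do not contribute to this derivation.
So O(j) holds, i.e. F(~j). The claim follows.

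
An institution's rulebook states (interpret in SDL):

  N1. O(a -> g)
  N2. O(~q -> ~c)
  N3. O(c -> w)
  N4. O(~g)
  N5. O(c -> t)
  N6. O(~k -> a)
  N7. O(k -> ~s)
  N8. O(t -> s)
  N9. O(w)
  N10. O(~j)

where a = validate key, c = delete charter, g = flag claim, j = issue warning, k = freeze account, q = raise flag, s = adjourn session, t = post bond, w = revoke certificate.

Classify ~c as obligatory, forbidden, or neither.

Obligatory

Premise 4 gives O(~g).
Premise 1 is O(a -> g); contrapositively O(~g -> ~a). Since O(~g) holds, K gives O(~a).
Premise 6, O(~k -> a), contraposes to O(~a -> k); with O(~a) we get O(k).
From O(k) and premise 7, O(k -> ~s), we obtain O(~s).
The contrapositive of premise 8 (O(t -> s)) is O(~s -> ~t), and O(~s) is already established, so O(~t).
The contrapositive of premise 5 (O(c -> t)) is O(~t -> ~c), and O(~t) is already established, so O(~c).
Premises 2, 3, 9, 10 do not contribute to this derivation.
Hence ~c is obligatory.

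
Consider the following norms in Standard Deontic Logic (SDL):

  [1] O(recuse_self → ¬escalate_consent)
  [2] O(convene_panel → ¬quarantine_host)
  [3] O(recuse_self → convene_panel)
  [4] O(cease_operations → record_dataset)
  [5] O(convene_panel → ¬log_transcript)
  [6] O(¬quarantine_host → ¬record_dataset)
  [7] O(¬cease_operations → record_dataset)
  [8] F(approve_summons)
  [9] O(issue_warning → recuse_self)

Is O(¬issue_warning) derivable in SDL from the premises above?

Yes

Premises 4 and 7 are O(cease_operations → record_dataset) and O(¬cease_operations → record_dataset); every ideal world satisfies cease_operations or ¬cease_operations, so in either case record_dataset holds — hence O(record_dataset).
Premise 6, O(¬quarantine_host → ¬record_dataset), contraposes to O(record_dataset → quarantine_host); with O(record_dataset) we get O(quarantine_host).
Premise 2 is O(convene_panel → ¬quarantine_host); contrapositively O(quarantine_host → ¬convene_panel). Since O(quarantine_host) holds, K gives O(¬convene_panel).
Premise 3 is O(recuse_self → convene_panel); contrapositively O(¬convene_panel → ¬recuse_self). Since O(¬convene_panel) holds, K gives O(¬recuse_self).
Premise 9, O(issue_warning → recuse_self), contraposes to O(¬recuse_self → ¬issue_warning); with O(¬recuse_self) we get O(¬issue_warning).
Premises 1, 5, 8 do not contribute to this derivation.
So O(¬issue_warning) follows.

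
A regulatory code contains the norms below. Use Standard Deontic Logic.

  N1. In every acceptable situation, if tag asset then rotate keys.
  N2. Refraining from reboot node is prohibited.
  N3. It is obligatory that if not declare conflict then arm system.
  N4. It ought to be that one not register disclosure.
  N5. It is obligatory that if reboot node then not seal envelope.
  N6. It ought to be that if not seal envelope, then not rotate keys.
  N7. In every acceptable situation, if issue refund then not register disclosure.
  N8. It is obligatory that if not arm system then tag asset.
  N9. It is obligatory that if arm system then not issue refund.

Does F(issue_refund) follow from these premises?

Yes

Premise 2 is F(¬reboot_node), i.e. O(reboot_node).
Premise 5 is O(reboot_node → ¬seal_envelope); since O(reboot_node), deontic closure gives O(¬seal_envelope).
With premise 6, O(¬seal_envelope → ¬rotate_keys), the K-axiom yields O(¬rotate_keys).
Premise 1 is O(tag_asset → rotate_keys); contrapositively O(¬rotate_keys → ¬tag_asset). Since O(¬rotate_keys) holds, K gives O(¬tag_asset).
Premise 8 is O(¬arm_system → tag_asset); contrapositively O(¬tag_asset → arm_system). Since O(¬tag_asset) holds, K gives O(arm_system).
From O(arm_system) and premise 9, O(arm_system → ¬issue_refund), we obtain O(¬issue_refund).
Premises 3, 4, 7 do not contribute to this derivation.
So O(¬issue_refund) holds, i.e. F(issue_refund). The claim follows.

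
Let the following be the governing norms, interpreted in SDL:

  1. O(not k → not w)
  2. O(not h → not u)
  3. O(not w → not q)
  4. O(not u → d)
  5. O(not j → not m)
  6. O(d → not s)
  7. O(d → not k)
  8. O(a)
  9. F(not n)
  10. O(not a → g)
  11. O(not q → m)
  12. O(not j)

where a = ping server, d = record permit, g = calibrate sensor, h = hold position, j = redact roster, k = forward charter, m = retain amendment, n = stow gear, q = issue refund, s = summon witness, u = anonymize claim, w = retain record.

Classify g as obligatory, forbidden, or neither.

Premise 10 is O(not a → g), but O(not a) is not derivable from the premises, so it does not yield O(g).
No premise or chain of K-axiom applications forces O(g), and none forces O(not g). So g is neither obligatory nor forbidden under these norms.

Neither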